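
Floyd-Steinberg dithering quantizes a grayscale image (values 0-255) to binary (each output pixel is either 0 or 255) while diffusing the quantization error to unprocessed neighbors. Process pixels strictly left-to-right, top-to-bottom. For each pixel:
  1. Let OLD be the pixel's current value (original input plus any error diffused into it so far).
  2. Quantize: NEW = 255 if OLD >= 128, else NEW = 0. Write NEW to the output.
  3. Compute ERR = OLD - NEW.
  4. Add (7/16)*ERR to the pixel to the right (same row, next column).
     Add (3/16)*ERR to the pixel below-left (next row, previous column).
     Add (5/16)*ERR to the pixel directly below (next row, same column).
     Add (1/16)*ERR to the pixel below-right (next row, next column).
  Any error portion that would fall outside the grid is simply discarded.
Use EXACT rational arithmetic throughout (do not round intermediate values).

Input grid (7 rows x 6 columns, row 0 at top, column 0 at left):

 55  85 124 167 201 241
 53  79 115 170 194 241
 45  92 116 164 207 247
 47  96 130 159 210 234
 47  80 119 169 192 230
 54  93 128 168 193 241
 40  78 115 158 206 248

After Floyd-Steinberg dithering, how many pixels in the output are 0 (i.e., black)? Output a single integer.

(0,0): OLD=55 → NEW=0, ERR=55
(0,1): OLD=1745/16 → NEW=0, ERR=1745/16
(0,2): OLD=43959/256 → NEW=255, ERR=-21321/256
(0,3): OLD=534785/4096 → NEW=255, ERR=-509695/4096
(0,4): OLD=9604871/65536 → NEW=255, ERR=-7106809/65536
(0,5): OLD=202959153/1048576 → NEW=255, ERR=-64427727/1048576
(1,0): OLD=23203/256 → NEW=0, ERR=23203/256
(1,1): OLD=287861/2048 → NEW=255, ERR=-234379/2048
(1,2): OLD=1467289/65536 → NEW=0, ERR=1467289/65536
(1,3): OLD=30243685/262144 → NEW=0, ERR=30243685/262144
(1,4): OLD=3209293263/16777216 → NEW=255, ERR=-1068896817/16777216
(1,5): OLD=50237105913/268435456 → NEW=255, ERR=-18213935367/268435456
(2,0): OLD=1699543/32768 → NEW=0, ERR=1699543/32768
(2,1): OLD=93103789/1048576 → NEW=0, ERR=93103789/1048576
(2,2): OLD=2958188871/16777216 → NEW=255, ERR=-1320001209/16777216
(2,3): OLD=20815160527/134217728 → NEW=255, ERR=-13410360113/134217728
(2,4): OLD=592129170669/4294967296 → NEW=255, ERR=-503087489811/4294967296
(2,5): OLD=11721345910603/68719476736 → NEW=255, ERR=-5802120657077/68719476736
(3,0): OLD=1339767399/16777216 → NEW=0, ERR=1339767399/16777216
(3,1): OLD=19753320539/134217728 → NEW=255, ERR=-14472200101/134217728
(3,2): OLD=48376814913/1073741824 → NEW=0, ERR=48376814913/1073741824
(3,3): OLD=8288107221571/68719476736 → NEW=0, ERR=8288107221571/68719476736
(3,4): OLD=112197363424995/549755813888 → NEW=255, ERR=-27990369116445/549755813888
(3,5): OLD=1565873158402669/8796093022208 → NEW=255, ERR=-677130562260371/8796093022208
(4,0): OLD=111105827113/2147483648 → NEW=0, ERR=111105827113/2147483648
(4,1): OLD=2830494967701/34359738368 → NEW=0, ERR=2830494967701/34359738368
(4,2): OLD=203403949238319/1099511627776 → NEW=255, ERR=-76971515844561/1099511627776
(4,3): OLD=2978923052092299/17592186044416 → NEW=255, ERR=-1507084389233781/17592186044416
(4,4): OLD=37074117820338235/281474976710656 → NEW=255, ERR=-34702001240879045/281474976710656
(4,5): OLD=670241946659781565/4503599627370496 → NEW=255, ERR=-478175958319694915/4503599627370496
(5,0): OLD=47066765022095/549755813888 → NEW=0, ERR=47066765022095/549755813888
(5,1): OLD=2573858843220351/17592186044416 → NEW=255, ERR=-1912148598105729/17592186044416
(5,2): OLD=6706997910210277/140737488355328 → NEW=0, ERR=6706997910210277/140737488355328
(5,3): OLD=606125245223639975/4503599627370496 → NEW=255, ERR=-542292659755836505/4503599627370496
(5,4): OLD=689320681644497479/9007199254740992 → NEW=0, ERR=689320681644497479/9007199254740992
(5,5): OLD=33664781474887668915/144115188075855872 → NEW=255, ERR=-3084591484455578445/144115188075855872
(6,0): OLD=13053235677644253/281474976710656 → NEW=0, ERR=13053235677644253/281474976710656
(6,1): OLD=354021703982524441/4503599627370496 → NEW=0, ERR=354021703982524441/4503599627370496
(6,2): OLD=2430376721872612977/18014398509481984 → NEW=255, ERR=-2163294898045292943/18014398509481984
(6,3): OLD=24545901772910575181/288230376151711744 → NEW=0, ERR=24545901772910575181/288230376151711744
(6,4): OLD=1178905662138428524141/4611686018427387904 → NEW=255, ERR=2925727439444608621/4611686018427387904
(6,5): OLD=18179047764685077621467/73786976294838206464 → NEW=255, ERR=-636631190498665026853/73786976294838206464
Output grid:
  Row 0: ..####  (2 black, running=2)
  Row 1: .#..##  (3 black, running=5)
  Row 2: ..####  (2 black, running=7)
  Row 3: .#..##  (3 black, running=10)
  Row 4: ..####  (2 black, running=12)
  Row 5: .#.#.#  (3 black, running=15)
  Row 6: ..#.##  (3 black, running=18)

Answer: 18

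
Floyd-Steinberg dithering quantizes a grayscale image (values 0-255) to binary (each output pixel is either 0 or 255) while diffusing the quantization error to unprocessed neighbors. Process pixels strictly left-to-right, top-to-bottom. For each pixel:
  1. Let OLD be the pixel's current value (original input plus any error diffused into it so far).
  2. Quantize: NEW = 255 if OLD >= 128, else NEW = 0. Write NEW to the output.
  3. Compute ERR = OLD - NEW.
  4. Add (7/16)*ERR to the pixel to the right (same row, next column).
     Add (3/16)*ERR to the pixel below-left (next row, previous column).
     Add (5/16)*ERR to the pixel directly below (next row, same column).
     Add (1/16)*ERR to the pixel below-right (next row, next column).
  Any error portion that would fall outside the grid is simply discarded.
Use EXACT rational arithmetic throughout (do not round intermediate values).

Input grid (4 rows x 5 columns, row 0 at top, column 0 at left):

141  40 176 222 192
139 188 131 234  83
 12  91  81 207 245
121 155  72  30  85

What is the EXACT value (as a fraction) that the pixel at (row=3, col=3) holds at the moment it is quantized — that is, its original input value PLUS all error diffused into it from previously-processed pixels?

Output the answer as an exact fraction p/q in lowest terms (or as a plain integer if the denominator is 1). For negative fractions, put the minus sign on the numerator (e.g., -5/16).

Answer: 82559506897/4294967296

Derivation:
(0,0): OLD=141 → NEW=255, ERR=-114
(0,1): OLD=-79/8 → NEW=0, ERR=-79/8
(0,2): OLD=21975/128 → NEW=255, ERR=-10665/128
(0,3): OLD=380001/2048 → NEW=255, ERR=-142239/2048
(0,4): OLD=5295783/32768 → NEW=255, ERR=-3060057/32768
(1,0): OLD=12995/128 → NEW=0, ERR=12995/128
(1,1): OLD=211541/1024 → NEW=255, ERR=-49579/1024
(1,2): OLD=2298361/32768 → NEW=0, ERR=2298361/32768
(1,3): OLD=28870597/131072 → NEW=255, ERR=-4552763/131072
(1,4): OLD=71889839/2097152 → NEW=0, ERR=71889839/2097152
(2,0): OLD=567671/16384 → NEW=0, ERR=567671/16384
(2,1): OLD=57946765/524288 → NEW=0, ERR=57946765/524288
(2,2): OLD=1188955879/8388608 → NEW=255, ERR=-950139161/8388608
(2,3): OLD=21126269893/134217728 → NEW=255, ERR=-13099250747/134217728
(2,4): OLD=452781457699/2147483648 → NEW=255, ERR=-94826872541/2147483648
(3,0): OLD=1279689223/8388608 → NEW=255, ERR=-859405817/8388608
(3,1): OLD=8431939195/67108864 → NEW=0, ERR=8431939195/67108864
(3,2): OLD=172191458105/2147483648 → NEW=0, ERR=172191458105/2147483648
(3,3): OLD=82559506897/4294967296 → NEW=0, ERR=82559506897/4294967296
Target (3,3): original=30, with diffused error = 82559506897/4294967296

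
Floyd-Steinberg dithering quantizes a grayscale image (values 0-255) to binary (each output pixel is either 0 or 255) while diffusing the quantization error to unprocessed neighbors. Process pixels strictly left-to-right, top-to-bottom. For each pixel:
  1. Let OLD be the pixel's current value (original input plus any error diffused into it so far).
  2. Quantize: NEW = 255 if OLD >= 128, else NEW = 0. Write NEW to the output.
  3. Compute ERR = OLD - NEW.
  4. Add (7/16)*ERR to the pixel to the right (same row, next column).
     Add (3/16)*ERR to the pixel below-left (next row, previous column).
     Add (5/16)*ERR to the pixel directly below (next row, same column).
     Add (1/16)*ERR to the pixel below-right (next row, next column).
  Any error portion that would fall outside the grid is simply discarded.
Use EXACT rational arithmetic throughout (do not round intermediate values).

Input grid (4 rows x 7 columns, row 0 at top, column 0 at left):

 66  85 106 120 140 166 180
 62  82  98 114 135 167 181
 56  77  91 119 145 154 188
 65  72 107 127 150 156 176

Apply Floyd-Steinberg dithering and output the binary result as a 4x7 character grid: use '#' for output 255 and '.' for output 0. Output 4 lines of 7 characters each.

(0,0): OLD=66 → NEW=0, ERR=66
(0,1): OLD=911/8 → NEW=0, ERR=911/8
(0,2): OLD=19945/128 → NEW=255, ERR=-12695/128
(0,3): OLD=156895/2048 → NEW=0, ERR=156895/2048
(0,4): OLD=5685785/32768 → NEW=255, ERR=-2670055/32768
(0,5): OLD=68341423/524288 → NEW=255, ERR=-65352017/524288
(0,6): OLD=1052485321/8388608 → NEW=0, ERR=1052485321/8388608
(1,0): OLD=13309/128 → NEW=0, ERR=13309/128
(1,1): OLD=152171/1024 → NEW=255, ERR=-108949/1024
(1,2): OLD=1374279/32768 → NEW=0, ERR=1374279/32768
(1,3): OLD=17670075/131072 → NEW=255, ERR=-15753285/131072
(1,4): OLD=321874769/8388608 → NEW=0, ERR=321874769/8388608
(1,5): OLD=10956622241/67108864 → NEW=255, ERR=-6156138079/67108864
(1,6): OLD=184988658255/1073741824 → NEW=255, ERR=-88815506865/1073741824
(2,0): OLD=1123017/16384 → NEW=0, ERR=1123017/16384
(2,1): OLD=46190515/524288 → NEW=0, ERR=46190515/524288
(2,2): OLD=951817945/8388608 → NEW=0, ERR=951817945/8388608
(2,3): OLD=9455511889/67108864 → NEW=255, ERR=-7657248431/67108864
(2,4): OLD=44216360033/536870912 → NEW=0, ERR=44216360033/536870912
(2,5): OLD=2546991298315/17179869184 → NEW=255, ERR=-1833875343605/17179869184
(2,6): OLD=30158707202813/274877906944 → NEW=0, ERR=30158707202813/274877906944
(3,0): OLD=863513785/8388608 → NEW=0, ERR=863513785/8388608
(3,1): OLD=11416976325/67108864 → NEW=255, ERR=-5695783995/67108864
(3,2): OLD=48016622815/536870912 → NEW=0, ERR=48016622815/536870912
(3,3): OLD=328578386057/2147483648 → NEW=255, ERR=-219029944183/2147483648
(3,4): OLD=28578745143481/274877906944 → NEW=0, ERR=28578745143481/274877906944
(3,5): OLD=426275671096763/2199023255552 → NEW=255, ERR=-134475259068997/2199023255552
(3,6): OLD=6222734918282533/35184372088832 → NEW=255, ERR=-2749279964369627/35184372088832
Row 0: ..#.##.
Row 1: .#.#.##
Row 2: ...#.#.
Row 3: .#.#.##

Answer: ..#.##.
.#.#.##
...#.#.
.#.#.##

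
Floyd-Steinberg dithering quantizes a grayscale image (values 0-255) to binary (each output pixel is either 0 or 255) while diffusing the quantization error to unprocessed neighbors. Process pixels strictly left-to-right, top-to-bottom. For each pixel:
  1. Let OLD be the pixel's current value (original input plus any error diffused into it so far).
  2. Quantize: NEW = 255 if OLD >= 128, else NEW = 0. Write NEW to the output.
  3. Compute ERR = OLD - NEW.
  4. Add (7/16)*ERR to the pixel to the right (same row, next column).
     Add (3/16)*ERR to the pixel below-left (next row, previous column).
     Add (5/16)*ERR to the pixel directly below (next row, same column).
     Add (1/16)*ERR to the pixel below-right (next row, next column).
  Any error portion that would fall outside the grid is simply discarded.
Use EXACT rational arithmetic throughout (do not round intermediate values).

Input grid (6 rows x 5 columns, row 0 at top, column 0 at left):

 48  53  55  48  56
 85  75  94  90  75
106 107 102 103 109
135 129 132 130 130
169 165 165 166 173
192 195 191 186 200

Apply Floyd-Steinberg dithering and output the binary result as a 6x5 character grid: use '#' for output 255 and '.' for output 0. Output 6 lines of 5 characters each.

Answer: .....
.#.#.
.#.#.
#.#.#
#.##.
###.#

Derivation:
(0,0): OLD=48 → NEW=0, ERR=48
(0,1): OLD=74 → NEW=0, ERR=74
(0,2): OLD=699/8 → NEW=0, ERR=699/8
(0,3): OLD=11037/128 → NEW=0, ERR=11037/128
(0,4): OLD=191947/2048 → NEW=0, ERR=191947/2048
(1,0): OLD=911/8 → NEW=0, ERR=911/8
(1,1): OLD=10709/64 → NEW=255, ERR=-5611/64
(1,2): OLD=212461/2048 → NEW=0, ERR=212461/2048
(1,3): OLD=1518523/8192 → NEW=255, ERR=-570437/8192
(1,4): OLD=10382649/131072 → NEW=0, ERR=10382649/131072
(2,0): OLD=128151/1024 → NEW=0, ERR=128151/1024
(2,1): OLD=5273129/32768 → NEW=255, ERR=-3082711/32768
(2,2): OLD=39177203/524288 → NEW=0, ERR=39177203/524288
(2,3): OLD=1134709009/8388608 → NEW=255, ERR=-1004386031/8388608
(2,4): OLD=10337350327/134217728 → NEW=0, ERR=10337350327/134217728
(3,0): OLD=82034907/524288 → NEW=255, ERR=-51658533/524288
(3,1): OLD=328524371/4194304 → NEW=0, ERR=328524371/4194304
(3,2): OLD=21647925421/134217728 → NEW=255, ERR=-12577595219/134217728
(3,3): OLD=9488765011/134217728 → NEW=0, ERR=9488765011/134217728
(3,4): OLD=47651350557/268435456 → NEW=255, ERR=-20799690723/268435456
(4,0): OLD=10260629809/67108864 → NEW=255, ERR=-6852130511/67108864
(4,1): OLD=260011504021/2147483648 → NEW=0, ERR=260011504021/2147483648
(4,2): OLD=7106894939827/34359738368 → NEW=255, ERR=-1654838344013/34359738368
(4,3): OLD=80614270297701/549755813888 → NEW=255, ERR=-59573462243739/549755813888
(4,4): OLD=930587005617347/8796093022208 → NEW=0, ERR=930587005617347/8796093022208
(5,0): OLD=6280763396959/34359738368 → NEW=255, ERR=-2480969886881/34359738368
(5,1): OLD=51081854484001/274877906944 → NEW=255, ERR=-19012011786719/274877906944
(5,2): OLD=1169341093004781/8796093022208 → NEW=255, ERR=-1073662627658259/8796093022208
(5,3): OLD=4065944965442197/35184372088832 → NEW=0, ERR=4065944965442197/35184372088832
(5,4): OLD=155850643971105423/562949953421312 → NEW=255, ERR=12298405848670863/562949953421312
Row 0: .....
Row 1: .#.#.
Row 2: .#.#.
Row 3: #.#.#
Row 4: #.##.
Row 5: ###.#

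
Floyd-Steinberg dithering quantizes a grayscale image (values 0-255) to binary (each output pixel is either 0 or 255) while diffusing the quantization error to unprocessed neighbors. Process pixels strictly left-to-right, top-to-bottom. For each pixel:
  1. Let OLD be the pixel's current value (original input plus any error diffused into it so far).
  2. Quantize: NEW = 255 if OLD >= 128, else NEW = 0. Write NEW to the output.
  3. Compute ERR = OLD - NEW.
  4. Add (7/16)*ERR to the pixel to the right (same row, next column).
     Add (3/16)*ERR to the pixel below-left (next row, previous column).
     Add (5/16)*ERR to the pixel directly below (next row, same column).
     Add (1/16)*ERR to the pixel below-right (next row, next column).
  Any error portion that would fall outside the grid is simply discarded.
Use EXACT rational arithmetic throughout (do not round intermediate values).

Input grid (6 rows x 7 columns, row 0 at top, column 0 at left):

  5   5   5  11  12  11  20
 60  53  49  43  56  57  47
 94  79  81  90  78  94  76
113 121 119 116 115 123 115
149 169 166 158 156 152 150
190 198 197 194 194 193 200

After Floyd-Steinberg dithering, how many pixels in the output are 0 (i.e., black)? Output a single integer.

(0,0): OLD=5 → NEW=0, ERR=5
(0,1): OLD=115/16 → NEW=0, ERR=115/16
(0,2): OLD=2085/256 → NEW=0, ERR=2085/256
(0,3): OLD=59651/4096 → NEW=0, ERR=59651/4096
(0,4): OLD=1203989/65536 → NEW=0, ERR=1203989/65536
(0,5): OLD=19962259/1048576 → NEW=0, ERR=19962259/1048576
(0,6): OLD=475280133/16777216 → NEW=0, ERR=475280133/16777216
(1,0): OLD=16105/256 → NEW=0, ERR=16105/256
(1,1): OLD=173279/2048 → NEW=0, ERR=173279/2048
(1,2): OLD=6012363/65536 → NEW=0, ERR=6012363/65536
(1,3): OLD=24023279/262144 → NEW=0, ERR=24023279/262144
(1,4): OLD=1783652461/16777216 → NEW=0, ERR=1783652461/16777216
(1,5): OLD=15558715261/134217728 → NEW=0, ERR=15558715261/134217728
(1,6): OLD=231409112755/2147483648 → NEW=0, ERR=231409112755/2147483648
(2,0): OLD=4244229/32768 → NEW=255, ERR=-4111611/32768
(2,1): OLD=75159559/1048576 → NEW=0, ERR=75159559/1048576
(2,2): OLD=2743058645/16777216 → NEW=255, ERR=-1535131435/16777216
(2,3): OLD=13995421293/134217728 → NEW=0, ERR=13995421293/134217728
(2,4): OLD=197896918333/1073741824 → NEW=255, ERR=-75907246787/1073741824
(2,5): OLD=4334346025727/34359738368 → NEW=0, ERR=4334346025727/34359738368
(2,6): OLD=94617624162793/549755813888 → NEW=255, ERR=-45570108378647/549755813888
(3,0): OLD=1463446325/16777216 → NEW=0, ERR=1463446325/16777216
(3,1): OLD=21013520017/134217728 → NEW=255, ERR=-13212000623/134217728
(3,2): OLD=76633989891/1073741824 → NEW=0, ERR=76633989891/1073741824
(3,3): OLD=690787363525/4294967296 → NEW=255, ERR=-404429296955/4294967296
(3,4): OLD=45014584409909/549755813888 → NEW=0, ERR=45014584409909/549755813888
(3,5): OLD=784097189584111/4398046511104 → NEW=255, ERR=-337404670747409/4398046511104
(3,6): OLD=4462564841346673/70368744177664 → NEW=0, ERR=4462564841346673/70368744177664
(4,0): OLD=338876914683/2147483648 → NEW=255, ERR=-208731415557/2147483648
(4,1): OLD=3935840894399/34359738368 → NEW=0, ERR=3935840894399/34359738368
(4,2): OLD=117983214462353/549755813888 → NEW=255, ERR=-22204518079087/549755813888
(4,3): OLD=574898338478987/4398046511104 → NEW=255, ERR=-546603521852533/4398046511104
(4,4): OLD=3762766601410033/35184372088832 → NEW=0, ERR=3762766601410033/35184372088832
(4,5): OLD=215972705928534961/1125899906842624 → NEW=255, ERR=-71131770316334159/1125899906842624
(4,6): OLD=2474866975804355623/18014398509481984 → NEW=255, ERR=-2118804644113550297/18014398509481984
(5,0): OLD=99562614077357/549755813888 → NEW=255, ERR=-40625118464083/549755813888
(5,1): OLD=826034532040335/4398046511104 → NEW=255, ERR=-295467328291185/4398046511104
(5,2): OLD=4885083825361753/35184372088832 → NEW=255, ERR=-4086931057290407/35184372088832
(5,3): OLD=34303421667884445/281474976710656 → NEW=0, ERR=34303421667884445/281474976710656
(5,4): OLD=4704005961222623711/18014398509481984 → NEW=255, ERR=110334341304717791/18014398509481984
(5,5): OLD=23140191964343972207/144115188075855872 → NEW=255, ERR=-13609180994999275153/144115188075855872
(5,6): OLD=272047282512711080097/2305843009213693952 → NEW=0, ERR=272047282512711080097/2305843009213693952
Output grid:
  Row 0: .......  (7 black, running=7)
  Row 1: .......  (7 black, running=14)
  Row 2: #.#.#.#  (3 black, running=17)
  Row 3: .#.#.#.  (4 black, running=21)
  Row 4: #.##.##  (2 black, running=23)
  Row 5: ###.##.  (2 black, running=25)

Answer: 25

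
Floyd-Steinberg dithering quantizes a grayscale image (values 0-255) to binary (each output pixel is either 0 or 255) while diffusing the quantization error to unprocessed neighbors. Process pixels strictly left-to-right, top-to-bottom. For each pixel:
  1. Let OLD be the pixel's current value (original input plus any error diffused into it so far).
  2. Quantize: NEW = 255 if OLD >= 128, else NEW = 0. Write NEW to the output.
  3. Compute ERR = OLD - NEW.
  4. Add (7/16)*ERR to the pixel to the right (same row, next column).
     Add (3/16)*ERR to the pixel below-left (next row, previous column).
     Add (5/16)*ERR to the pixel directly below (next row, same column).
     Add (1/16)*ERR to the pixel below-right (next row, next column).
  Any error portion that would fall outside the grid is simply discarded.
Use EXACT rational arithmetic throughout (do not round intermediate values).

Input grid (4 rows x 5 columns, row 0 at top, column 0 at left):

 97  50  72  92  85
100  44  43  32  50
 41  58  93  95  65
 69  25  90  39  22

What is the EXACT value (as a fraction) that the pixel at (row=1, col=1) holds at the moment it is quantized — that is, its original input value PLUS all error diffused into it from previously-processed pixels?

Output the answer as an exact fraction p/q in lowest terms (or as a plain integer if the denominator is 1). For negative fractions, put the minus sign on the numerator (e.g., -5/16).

(0,0): OLD=97 → NEW=0, ERR=97
(0,1): OLD=1479/16 → NEW=0, ERR=1479/16
(0,2): OLD=28785/256 → NEW=0, ERR=28785/256
(0,3): OLD=578327/4096 → NEW=255, ERR=-466153/4096
(0,4): OLD=2307489/65536 → NEW=0, ERR=2307489/65536
(1,0): OLD=37797/256 → NEW=255, ERR=-27483/256
(1,1): OLD=108675/2048 → NEW=0, ERR=108675/2048
Target (1,1): original=44, with diffused error = 108675/2048

Answer: 108675/2048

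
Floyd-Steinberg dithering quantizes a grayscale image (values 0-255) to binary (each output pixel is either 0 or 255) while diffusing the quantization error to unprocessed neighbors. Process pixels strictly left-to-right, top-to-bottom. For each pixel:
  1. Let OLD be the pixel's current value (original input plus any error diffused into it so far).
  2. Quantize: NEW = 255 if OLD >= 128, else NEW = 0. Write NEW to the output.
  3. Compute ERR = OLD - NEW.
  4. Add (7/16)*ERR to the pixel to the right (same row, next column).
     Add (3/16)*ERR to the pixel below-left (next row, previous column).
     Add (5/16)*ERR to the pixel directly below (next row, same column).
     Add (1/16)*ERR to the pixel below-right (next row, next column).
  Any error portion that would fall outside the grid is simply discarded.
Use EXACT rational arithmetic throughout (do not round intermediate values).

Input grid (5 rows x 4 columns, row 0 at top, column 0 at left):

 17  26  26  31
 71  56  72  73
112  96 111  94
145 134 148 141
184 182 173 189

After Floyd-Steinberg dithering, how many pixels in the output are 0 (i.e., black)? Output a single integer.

Answer: 11

Derivation:
(0,0): OLD=17 → NEW=0, ERR=17
(0,1): OLD=535/16 → NEW=0, ERR=535/16
(0,2): OLD=10401/256 → NEW=0, ERR=10401/256
(0,3): OLD=199783/4096 → NEW=0, ERR=199783/4096
(1,0): OLD=21141/256 → NEW=0, ERR=21141/256
(1,1): OLD=227859/2048 → NEW=0, ERR=227859/2048
(1,2): OLD=9477007/65536 → NEW=255, ERR=-7234673/65536
(1,3): OLD=44548633/1048576 → NEW=0, ERR=44548633/1048576
(2,0): OLD=5199233/32768 → NEW=255, ERR=-3156607/32768
(2,1): OLD=76636315/1048576 → NEW=0, ERR=76636315/1048576
(2,2): OLD=258782631/2097152 → NEW=0, ERR=258782631/2097152
(2,3): OLD=5179571819/33554432 → NEW=255, ERR=-3376808341/33554432
(3,0): OLD=2157548145/16777216 → NEW=255, ERR=-2120641935/16777216
(3,1): OLD=31851363119/268435456 → NEW=0, ERR=31851363119/268435456
(3,2): OLD=962811081937/4294967296 → NEW=255, ERR=-132405578543/4294967296
(3,3): OLD=7131436660023/68719476736 → NEW=0, ERR=7131436660023/68719476736
(4,0): OLD=716176717021/4294967296 → NEW=255, ERR=-379039943459/4294967296
(4,1): OLD=5730836570135/34359738368 → NEW=255, ERR=-3030896713705/34359738368
(4,2): OLD=166738770268471/1099511627776 → NEW=255, ERR=-113636694814409/1099511627776
(4,3): OLD=3066085403388593/17592186044416 → NEW=255, ERR=-1419922037937487/17592186044416
Output grid:
  Row 0: ....  (4 black, running=4)
  Row 1: ..#.  (3 black, running=7)
  Row 2: #..#  (2 black, running=9)
  Row 3: #.#.  (2 black, running=11)
  Row 4: ####  (0 black, running=11)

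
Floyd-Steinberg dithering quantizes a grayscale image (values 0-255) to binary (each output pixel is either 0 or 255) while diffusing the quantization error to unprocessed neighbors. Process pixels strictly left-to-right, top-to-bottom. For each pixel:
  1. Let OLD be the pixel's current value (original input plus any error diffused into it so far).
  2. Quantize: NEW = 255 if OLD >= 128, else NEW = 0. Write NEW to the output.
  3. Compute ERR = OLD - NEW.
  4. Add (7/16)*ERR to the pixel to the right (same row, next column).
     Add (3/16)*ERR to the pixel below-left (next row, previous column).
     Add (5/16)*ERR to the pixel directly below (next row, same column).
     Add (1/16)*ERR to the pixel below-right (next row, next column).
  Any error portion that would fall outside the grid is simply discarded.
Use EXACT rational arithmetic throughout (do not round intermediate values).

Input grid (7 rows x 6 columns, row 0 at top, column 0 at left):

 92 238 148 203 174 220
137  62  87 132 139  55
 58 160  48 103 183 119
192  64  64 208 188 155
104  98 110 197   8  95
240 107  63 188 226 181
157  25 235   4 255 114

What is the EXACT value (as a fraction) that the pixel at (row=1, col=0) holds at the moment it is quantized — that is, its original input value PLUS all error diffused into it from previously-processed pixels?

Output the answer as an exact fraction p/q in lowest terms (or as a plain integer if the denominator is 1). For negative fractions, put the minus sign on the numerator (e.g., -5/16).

Answer: 10887/64

Derivation:
(0,0): OLD=92 → NEW=0, ERR=92
(0,1): OLD=1113/4 → NEW=255, ERR=93/4
(0,2): OLD=10123/64 → NEW=255, ERR=-6197/64
(0,3): OLD=164493/1024 → NEW=255, ERR=-96627/1024
(0,4): OLD=2174427/16384 → NEW=255, ERR=-2003493/16384
(0,5): OLD=43647229/262144 → NEW=255, ERR=-23199491/262144
(1,0): OLD=10887/64 → NEW=255, ERR=-5433/64
Target (1,0): original=137, with diffused error = 10887/64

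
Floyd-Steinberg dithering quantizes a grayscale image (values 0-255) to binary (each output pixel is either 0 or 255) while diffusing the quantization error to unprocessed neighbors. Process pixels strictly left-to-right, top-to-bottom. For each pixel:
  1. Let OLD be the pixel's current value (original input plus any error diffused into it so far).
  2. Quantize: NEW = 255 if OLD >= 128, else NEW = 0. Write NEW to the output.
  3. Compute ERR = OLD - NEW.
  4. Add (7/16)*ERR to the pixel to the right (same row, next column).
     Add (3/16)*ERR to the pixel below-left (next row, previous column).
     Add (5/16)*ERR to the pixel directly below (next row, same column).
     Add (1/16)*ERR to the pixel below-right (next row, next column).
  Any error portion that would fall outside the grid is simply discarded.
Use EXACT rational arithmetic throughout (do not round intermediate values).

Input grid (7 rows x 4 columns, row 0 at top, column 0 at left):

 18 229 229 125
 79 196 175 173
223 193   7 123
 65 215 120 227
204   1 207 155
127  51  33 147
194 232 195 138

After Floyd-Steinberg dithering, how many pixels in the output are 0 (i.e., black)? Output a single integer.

(0,0): OLD=18 → NEW=0, ERR=18
(0,1): OLD=1895/8 → NEW=255, ERR=-145/8
(0,2): OLD=28297/128 → NEW=255, ERR=-4343/128
(0,3): OLD=225599/2048 → NEW=0, ERR=225599/2048
(1,0): OLD=10397/128 → NEW=0, ERR=10397/128
(1,1): OLD=225931/1024 → NEW=255, ERR=-35189/1024
(1,2): OLD=5533991/32768 → NEW=255, ERR=-2821849/32768
(1,3): OLD=87884993/524288 → NEW=255, ERR=-45808447/524288
(2,0): OLD=3963945/16384 → NEW=255, ERR=-213975/16384
(2,1): OLD=86757779/524288 → NEW=255, ERR=-46935661/524288
(2,2): OLD=-81377425/1048576 → NEW=0, ERR=-81377425/1048576
(2,3): OLD=945571955/16777216 → NEW=0, ERR=945571955/16777216
(3,0): OLD=370216537/8388608 → NEW=0, ERR=370216537/8388608
(3,1): OLD=25630860999/134217728 → NEW=255, ERR=-8594659641/134217728
(3,2): OLD=156132065977/2147483648 → NEW=0, ERR=156132065977/2147483648
(3,3): OLD=9331090156175/34359738368 → NEW=255, ERR=569356872335/34359738368
(4,0): OLD=441920008229/2147483648 → NEW=255, ERR=-105688322011/2147483648
(4,1): OLD=-414929827793/17179869184 → NEW=0, ERR=-414929827793/17179869184
(4,2): OLD=119988838912783/549755813888 → NEW=255, ERR=-20198893628657/549755813888
(4,3): OLD=1307520521718553/8796093022208 → NEW=255, ERR=-935483198944487/8796093022208
(5,0): OLD=29437171818069/274877906944 → NEW=0, ERR=29437171818069/274877906944
(5,1): OLD=706679485817907/8796093022208 → NEW=0, ERR=706679485817907/8796093022208
(5,2): OLD=154884011171723/4398046511104 → NEW=0, ERR=154884011171723/4398046511104
(5,3): OLD=17856188651856391/140737488355328 → NEW=0, ERR=17856188651856391/140737488355328
(6,0): OLD=34133058689278393/140737488355328 → NEW=255, ERR=-1755000841330247/140737488355328
(6,1): OLD=596607606794435103/2251799813685248 → NEW=255, ERR=22398654304696863/2251799813685248
(6,2): OLD=8616916071088953641/36028797018963968 → NEW=255, ERR=-570427168746858199/36028797018963968
(6,3): OLD=99683324930539369247/576460752303423488 → NEW=255, ERR=-47314166906833620193/576460752303423488
Output grid:
  Row 0: .##.  (2 black, running=2)
  Row 1: .###  (1 black, running=3)
  Row 2: ##..  (2 black, running=5)
  Row 3: .#.#  (2 black, running=7)
  Row 4: #.##  (1 black, running=8)
  Row 5: ....  (4 black, running=12)
  Row 6: ####  (0 black, running=12)

Answer: 12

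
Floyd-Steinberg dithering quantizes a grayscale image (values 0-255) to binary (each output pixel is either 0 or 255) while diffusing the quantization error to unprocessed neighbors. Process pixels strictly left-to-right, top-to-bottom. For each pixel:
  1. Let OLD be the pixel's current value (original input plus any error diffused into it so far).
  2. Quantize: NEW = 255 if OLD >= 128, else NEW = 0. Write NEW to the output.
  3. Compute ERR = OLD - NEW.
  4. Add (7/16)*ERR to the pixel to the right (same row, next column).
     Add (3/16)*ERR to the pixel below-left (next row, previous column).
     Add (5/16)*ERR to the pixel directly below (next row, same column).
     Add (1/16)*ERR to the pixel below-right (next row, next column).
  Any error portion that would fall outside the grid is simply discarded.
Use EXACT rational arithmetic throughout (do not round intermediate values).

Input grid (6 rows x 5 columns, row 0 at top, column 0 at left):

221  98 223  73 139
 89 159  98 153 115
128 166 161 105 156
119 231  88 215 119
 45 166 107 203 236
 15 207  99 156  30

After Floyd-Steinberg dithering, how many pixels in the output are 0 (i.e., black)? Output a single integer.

(0,0): OLD=221 → NEW=255, ERR=-34
(0,1): OLD=665/8 → NEW=0, ERR=665/8
(0,2): OLD=33199/128 → NEW=255, ERR=559/128
(0,3): OLD=153417/2048 → NEW=0, ERR=153417/2048
(0,4): OLD=5628671/32768 → NEW=255, ERR=-2727169/32768
(1,0): OLD=12027/128 → NEW=0, ERR=12027/128
(1,1): OLD=230173/1024 → NEW=255, ERR=-30947/1024
(1,2): OLD=3453217/32768 → NEW=0, ERR=3453217/32768
(1,3): OLD=27155885/131072 → NEW=255, ERR=-6267475/131072
(1,4): OLD=152575463/2097152 → NEW=0, ERR=152575463/2097152
(2,0): OLD=2485391/16384 → NEW=255, ERR=-1692529/16384
(2,1): OLD=71823445/524288 → NEW=255, ERR=-61869995/524288
(2,2): OLD=1102678719/8388608 → NEW=255, ERR=-1036416321/8388608
(2,3): OLD=7547284301/134217728 → NEW=0, ERR=7547284301/134217728
(2,4): OLD=430244692955/2147483648 → NEW=255, ERR=-117363637285/2147483648
(3,0): OLD=541829727/8388608 → NEW=0, ERR=541829727/8388608
(3,1): OLD=12935839923/67108864 → NEW=255, ERR=-4176920397/67108864
(3,2): OLD=54391503969/2147483648 → NEW=0, ERR=54391503969/2147483648
(3,3): OLD=969306691369/4294967296 → NEW=255, ERR=-125909969111/4294967296
(3,4): OLD=6364124672589/68719476736 → NEW=0, ERR=6364124672589/68719476736
(4,0): OLD=57460809969/1073741824 → NEW=0, ERR=57460809969/1073741824
(4,1): OLD=6141743567153/34359738368 → NEW=255, ERR=-2619989716687/34359738368
(4,2): OLD=39674841884799/549755813888 → NEW=0, ERR=39674841884799/549755813888
(4,3): OLD=2149411613628977/8796093022208 → NEW=255, ERR=-93592107034063/8796093022208
(4,4): OLD=36374078676336599/140737488355328 → NEW=255, ERR=486019145727959/140737488355328
(5,0): OLD=9580097653299/549755813888 → NEW=0, ERR=9580097653299/549755813888
(5,1): OLD=913348611096857/4398046511104 → NEW=255, ERR=-208153249234663/4398046511104
(5,2): OLD=13241359520102049/140737488355328 → NEW=0, ERR=13241359520102049/140737488355328
(5,3): OLD=112024433993145103/562949953421312 → NEW=255, ERR=-31527804129289457/562949953421312
(5,4): OLD=53251836801582709/9007199254740992 → NEW=0, ERR=53251836801582709/9007199254740992
Output grid:
  Row 0: #.#.#  (2 black, running=2)
  Row 1: .#.#.  (3 black, running=5)
  Row 2: ###.#  (1 black, running=6)
  Row 3: .#.#.  (3 black, running=9)
  Row 4: .#.##  (2 black, running=11)
  Row 5: .#.#.  (3 black, running=14)

Answer: 14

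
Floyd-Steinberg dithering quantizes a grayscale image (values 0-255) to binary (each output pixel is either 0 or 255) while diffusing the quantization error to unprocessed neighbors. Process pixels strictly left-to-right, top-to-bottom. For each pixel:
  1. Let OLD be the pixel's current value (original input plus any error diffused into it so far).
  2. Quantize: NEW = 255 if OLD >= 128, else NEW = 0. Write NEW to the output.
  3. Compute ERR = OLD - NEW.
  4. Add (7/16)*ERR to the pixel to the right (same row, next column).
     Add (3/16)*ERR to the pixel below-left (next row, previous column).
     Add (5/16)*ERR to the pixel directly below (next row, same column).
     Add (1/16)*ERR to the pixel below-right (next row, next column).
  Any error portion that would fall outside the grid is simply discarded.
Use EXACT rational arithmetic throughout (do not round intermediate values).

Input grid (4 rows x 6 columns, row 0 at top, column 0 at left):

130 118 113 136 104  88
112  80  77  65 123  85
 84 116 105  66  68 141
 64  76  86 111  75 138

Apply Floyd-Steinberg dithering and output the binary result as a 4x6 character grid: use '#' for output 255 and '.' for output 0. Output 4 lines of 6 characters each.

Answer: #.#.#.
....#.
#.#..#
..#.#.

Derivation:
(0,0): OLD=130 → NEW=255, ERR=-125
(0,1): OLD=1013/16 → NEW=0, ERR=1013/16
(0,2): OLD=36019/256 → NEW=255, ERR=-29261/256
(0,3): OLD=352229/4096 → NEW=0, ERR=352229/4096
(0,4): OLD=9281347/65536 → NEW=255, ERR=-7430333/65536
(0,5): OLD=40262357/1048576 → NEW=0, ERR=40262357/1048576
(1,0): OLD=21711/256 → NEW=0, ERR=21711/256
(1,1): OLD=220457/2048 → NEW=0, ERR=220457/2048
(1,2): OLD=7107805/65536 → NEW=0, ERR=7107805/65536
(1,3): OLD=29077145/262144 → NEW=0, ERR=29077145/262144
(1,4): OLD=2494288683/16777216 → NEW=255, ERR=-1783901397/16777216
(1,5): OLD=11648527293/268435456 → NEW=0, ERR=11648527293/268435456
(2,0): OLD=4282323/32768 → NEW=255, ERR=-4073517/32768
(2,1): OLD=126760129/1048576 → NEW=0, ERR=126760129/1048576
(2,2): OLD=3679352707/16777216 → NEW=255, ERR=-598837373/16777216
(2,3): OLD=9648729387/134217728 → NEW=0, ERR=9648729387/134217728
(2,4): OLD=349148454145/4294967296 → NEW=0, ERR=349148454145/4294967296
(2,5): OLD=12608688824599/68719476736 → NEW=255, ERR=-4914777743081/68719476736
(3,0): OLD=802259491/16777216 → NEW=0, ERR=802259491/16777216
(3,1): OLD=16137784295/134217728 → NEW=0, ERR=16137784295/134217728
(3,2): OLD=159433036773/1073741824 → NEW=255, ERR=-114371128347/1073741824
(3,3): OLD=6863410020847/68719476736 → NEW=0, ERR=6863410020847/68719476736
(3,4): OLD=74317467388815/549755813888 → NEW=255, ERR=-65870265152625/549755813888
(3,5): OLD=600868873403649/8796093022208 → NEW=0, ERR=600868873403649/8796093022208
Row 0: #.#.#.
Row 1: ....#.
Row 2: #.#..#
Row 3: ..#.#.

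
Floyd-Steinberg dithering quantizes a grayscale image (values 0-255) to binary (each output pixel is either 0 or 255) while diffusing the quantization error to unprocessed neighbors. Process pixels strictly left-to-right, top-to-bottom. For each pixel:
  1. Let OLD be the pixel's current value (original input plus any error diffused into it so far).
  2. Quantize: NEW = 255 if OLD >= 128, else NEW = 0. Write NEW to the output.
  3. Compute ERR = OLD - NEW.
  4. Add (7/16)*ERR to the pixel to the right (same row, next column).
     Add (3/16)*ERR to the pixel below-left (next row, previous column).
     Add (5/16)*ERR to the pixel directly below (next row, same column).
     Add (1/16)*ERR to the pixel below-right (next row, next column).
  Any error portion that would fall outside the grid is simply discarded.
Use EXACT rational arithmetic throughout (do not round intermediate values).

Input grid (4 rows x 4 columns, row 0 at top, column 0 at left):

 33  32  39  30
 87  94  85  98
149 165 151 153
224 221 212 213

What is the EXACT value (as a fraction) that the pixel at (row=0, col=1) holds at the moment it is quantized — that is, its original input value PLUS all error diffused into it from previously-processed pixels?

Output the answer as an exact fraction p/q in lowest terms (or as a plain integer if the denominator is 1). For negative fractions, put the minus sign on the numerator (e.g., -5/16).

(0,0): OLD=33 → NEW=0, ERR=33
(0,1): OLD=743/16 → NEW=0, ERR=743/16
Target (0,1): original=32, with diffused error = 743/16

Answer: 743/16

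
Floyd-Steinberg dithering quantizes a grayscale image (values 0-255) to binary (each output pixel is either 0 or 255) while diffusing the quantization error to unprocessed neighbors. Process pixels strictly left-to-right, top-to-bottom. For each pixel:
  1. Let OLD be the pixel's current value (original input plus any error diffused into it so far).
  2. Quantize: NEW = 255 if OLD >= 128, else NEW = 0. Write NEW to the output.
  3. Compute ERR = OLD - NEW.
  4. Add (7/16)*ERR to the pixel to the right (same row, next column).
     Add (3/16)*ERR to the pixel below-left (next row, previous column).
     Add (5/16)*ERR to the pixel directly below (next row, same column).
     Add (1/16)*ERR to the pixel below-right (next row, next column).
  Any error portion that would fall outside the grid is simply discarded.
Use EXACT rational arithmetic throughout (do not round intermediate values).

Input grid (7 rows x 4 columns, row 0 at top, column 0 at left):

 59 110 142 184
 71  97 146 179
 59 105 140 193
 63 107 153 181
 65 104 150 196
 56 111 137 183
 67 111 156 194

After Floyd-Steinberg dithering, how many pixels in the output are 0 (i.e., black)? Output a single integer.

(0,0): OLD=59 → NEW=0, ERR=59
(0,1): OLD=2173/16 → NEW=255, ERR=-1907/16
(0,2): OLD=23003/256 → NEW=0, ERR=23003/256
(0,3): OLD=914685/4096 → NEW=255, ERR=-129795/4096
(1,0): OLD=17175/256 → NEW=0, ERR=17175/256
(1,1): OLD=224545/2048 → NEW=0, ERR=224545/2048
(1,2): OLD=13674549/65536 → NEW=255, ERR=-3037131/65536
(1,3): OLD=161940355/1048576 → NEW=255, ERR=-105446525/1048576
(2,0): OLD=3293947/32768 → NEW=0, ERR=3293947/32768
(2,1): OLD=187428345/1048576 → NEW=255, ERR=-79958535/1048576
(2,2): OLD=168094685/2097152 → NEW=0, ERR=168094685/2097152
(2,3): OLD=6501014729/33554432 → NEW=255, ERR=-2055365431/33554432
(3,0): OLD=1344120523/16777216 → NEW=0, ERR=1344120523/16777216
(3,1): OLD=37455527957/268435456 → NEW=255, ERR=-30995513323/268435456
(3,2): OLD=477943846123/4294967296 → NEW=0, ERR=477943846123/4294967296
(3,3): OLD=14812656251117/68719476736 → NEW=255, ERR=-2710810316563/68719476736
(4,0): OLD=293715976111/4294967296 → NEW=0, ERR=293715976111/4294967296
(4,1): OLD=4250561369869/34359738368 → NEW=0, ERR=4250561369869/34359738368
(4,2): OLD=246602828674029/1099511627776 → NEW=255, ERR=-33772636408851/1099511627776
(4,3): OLD=3117148809126027/17592186044416 → NEW=255, ERR=-1368858632200053/17592186044416
(5,0): OLD=55286648731775/549755813888 → NEW=0, ERR=55286648731775/549755813888
(5,1): OLD=3380708933011929/17592186044416 → NEW=255, ERR=-1105298508314151/17592186044416
(5,2): OLD=818527589475797/8796093022208 → NEW=0, ERR=818527589475797/8796093022208
(5,3): OLD=55584651647169325/281474976710656 → NEW=255, ERR=-16191467414047955/281474976710656
(6,0): OLD=24388791711755499/281474976710656 → NEW=0, ERR=24388791711755499/281474976710656
(6,1): OLD=689082632695626781/4503599627370496 → NEW=255, ERR=-459335272283849699/4503599627370496
(6,2): OLD=9060921538985125947/72057594037927936 → NEW=0, ERR=9060921538985125947/72057594037927936
(6,3): OLD=273073522389628541597/1152921504606846976 → NEW=255, ERR=-20921461285117437283/1152921504606846976
Output grid:
  Row 0: .#.#  (2 black, running=2)
  Row 1: ..##  (2 black, running=4)
  Row 2: .#.#  (2 black, running=6)
  Row 3: .#.#  (2 black, running=8)
  Row 4: ..##  (2 black, running=10)
  Row 5: .#.#  (2 black, running=12)
  Row 6: .#.#  (2 black, running=14)

Answer: 14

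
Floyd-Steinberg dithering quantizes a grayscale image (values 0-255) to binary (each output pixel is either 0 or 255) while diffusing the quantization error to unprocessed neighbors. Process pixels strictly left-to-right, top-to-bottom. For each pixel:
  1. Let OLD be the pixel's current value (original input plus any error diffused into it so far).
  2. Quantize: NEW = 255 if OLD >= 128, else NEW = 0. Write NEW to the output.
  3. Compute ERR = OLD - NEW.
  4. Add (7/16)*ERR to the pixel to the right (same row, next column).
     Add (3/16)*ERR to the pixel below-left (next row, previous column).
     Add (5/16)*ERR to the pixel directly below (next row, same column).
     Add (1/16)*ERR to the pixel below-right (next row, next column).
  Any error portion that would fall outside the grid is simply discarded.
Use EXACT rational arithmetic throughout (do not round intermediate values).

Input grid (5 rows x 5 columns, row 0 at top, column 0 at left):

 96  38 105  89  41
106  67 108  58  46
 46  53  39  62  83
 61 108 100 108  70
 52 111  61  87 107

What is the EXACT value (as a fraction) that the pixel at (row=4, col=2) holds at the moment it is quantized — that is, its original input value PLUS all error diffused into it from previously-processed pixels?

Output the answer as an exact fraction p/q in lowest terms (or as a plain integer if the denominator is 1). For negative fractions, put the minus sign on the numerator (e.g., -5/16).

Answer: 293354792523/2147483648

Derivation:
(0,0): OLD=96 → NEW=0, ERR=96
(0,1): OLD=80 → NEW=0, ERR=80
(0,2): OLD=140 → NEW=255, ERR=-115
(0,3): OLD=619/16 → NEW=0, ERR=619/16
(0,4): OLD=14829/256 → NEW=0, ERR=14829/256
(1,0): OLD=151 → NEW=255, ERR=-104
(1,1): OLD=495/16 → NEW=0, ERR=495/16
(1,2): OLD=12525/128 → NEW=0, ERR=12525/128
(1,3): OLD=477485/4096 → NEW=0, ERR=477485/4096
(1,4): OLD=7701835/65536 → NEW=0, ERR=7701835/65536
(2,0): OLD=4941/256 → NEW=0, ERR=4941/256
(2,1): OLD=339801/4096 → NEW=0, ERR=339801/4096
(2,2): OLD=4248843/32768 → NEW=255, ERR=-4106997/32768
(2,3): OLD=75230859/1048576 → NEW=0, ERR=75230859/1048576
(2,4): OLD=2657507901/16777216 → NEW=255, ERR=-1620682179/16777216
(3,0): OLD=5412379/65536 → NEW=0, ERR=5412379/65536
(3,1): OLD=154939855/1048576 → NEW=255, ERR=-112447025/1048576
(3,2): OLD=273077269/8388608 → NEW=0, ERR=273077269/8388608
(3,3): OLD=31867750733/268435456 → NEW=0, ERR=31867750733/268435456
(3,4): OLD=413326491435/4294967296 → NEW=0, ERR=413326491435/4294967296
(4,0): OLD=968064477/16777216 → NEW=0, ERR=968064477/16777216
(4,1): OLD=30601057593/268435456 → NEW=0, ERR=30601057593/268435456
(4,2): OLD=293354792523/2147483648 → NEW=255, ERR=-254253537717/2147483648
Target (4,2): original=61, with diffused error = 293354792523/2147483648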